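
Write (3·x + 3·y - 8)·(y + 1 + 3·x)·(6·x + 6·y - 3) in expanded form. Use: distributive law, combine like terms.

126·x^2·y + 90·x·y^2 - 192·x·y - 153·x^2 + 15·x + 54·x^3 + 18·y^3 - 39·y^2 - 33·y + 24

(3·x + 3·y - 8)·(y + 1 + 3·x)·(6·x + 6·y - 3)
= (3·x·y + 3·x + 9·x^2 + 3·y^2 + 3·y + 9·x·y - 8·y - 8 - 24·x)·(6·x + 6·y - 3)    [distributive law]
= (12·x·y - 21·x + 9·x^2 + 3·y^2 - 5·y - 8)·(6·x + 6·y - 3)    [combine like terms]
= 72·x^2·y + 72·x·y^2 - 36·x·y - 126·x^2 - 126·x·y + 63·x + 54·x^3 + 54·x^2·y - 27·x^2 + 18·x·y^2 + 18·y^3 - 9·y^2 - 30·x·y - 30·y^2 + 15·y - 48·x - 48·y + 24    [distributive law]
= 126·x^2·y + 90·x·y^2 - 192·x·y - 153·x^2 + 15·x + 54·x^3 + 18·y^3 - 39·y^2 - 33·y + 24    [combine like terms]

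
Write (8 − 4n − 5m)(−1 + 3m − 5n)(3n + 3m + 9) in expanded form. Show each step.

(8 − 4n − 5m)(−1 + 3m − 5n)(3n + 3m + 9)
= (−8 + 24m − 40n + 4n − 12mn + 20n^2 + 5m − 15m^2 + 25mn)(3n + 3m + 9)    [distributive law]
= (−8 + 29m − 36n + 13mn + 20n^2 − 15m^2)(3n + 3m + 9)    [combine like terms]
= −24n − 24m − 72 + 87mn + 87m^2 + 261m − 108n^2 − 108mn − 324n + 39mn^2 + 39m^2n + 117mn + 60n^3 + 60mn^2 + 180n^2 − 45m^2n − 45m^3 − 135m^2    [distributive law]
= −348n + 237m − 72 + 96mn − 48m^2 + 72n^2 + 99mn^2 − 6m^2n + 60n^3 − 45m^3    [combine like terms]

−348n + 237m − 72 + 96mn − 48m^2 + 72n^2 + 99mn^2 − 6m^2n + 60n^3 − 45m^3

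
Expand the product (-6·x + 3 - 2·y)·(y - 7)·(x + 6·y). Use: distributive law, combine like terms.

-6·x²·y - 38·x·y² + 42·x² + 269·x·y + 102·y² - 21·x - 126·y - 12·y³

(-6·x + 3 - 2·y)·(y - 7)·(x + 6·y)
= (-6·x·y + 42·x + 3·y - 21 - 2·y² + 14·y)·(x + 6·y)    [distributive law]
= (-6·x·y + 42·x + 17·y - 21 - 2·y²)·(x + 6·y)    [combine like terms]
= -6·x²·y - 36·x·y² + 42·x² + 252·x·y + 17·x·y + 102·y² - 21·x - 126·y - 2·x·y² - 12·y³    [distributive law]
= -6·x²·y - 38·x·y² + 42·x² + 269·x·y + 102·y² - 21·x - 126·y - 12·y³    [combine like terms]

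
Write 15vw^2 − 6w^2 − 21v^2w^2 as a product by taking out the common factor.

3w^2(5v − 2 − 7v^2)

15vw^2 − 6w^2 − 21v^2w^2
= 3(5vw^2 − 2w^2 − 7v^2w^2)    [factor out 3]
= 3w^2(5v − 2 − 7v^2)    [factor out w^2]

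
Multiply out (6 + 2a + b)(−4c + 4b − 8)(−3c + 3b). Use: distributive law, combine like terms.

72c^2 − 120bc + 48b^2 + 144c − 144b + 24ac^2 − 48abc + 24ab^2 + 48ac − 48ab + 12bc^2 − 24b^2c + 12b^3

(6 + 2a + b)(−4c + 4b − 8)(−3c + 3b)
= (−24c + 24b − 48 − 8ac + 8ab − 16a − 4bc + 4b^2 − 8b)(−3c + 3b)    [distributive law]
= (−24c + 16b − 48 − 8ac + 8ab − 16a − 4bc + 4b^2)(−3c + 3b)    [combine like terms]
= 72c^2 − 72bc − 48bc + 48b^2 + 144c − 144b + 24ac^2 − 24abc − 24abc + 24ab^2 + 48ac − 48ab + 12bc^2 − 12b^2c − 12b^2c + 12b^3    [distributive law]
= 72c^2 − 120bc + 48b^2 + 144c − 144b + 24ac^2 − 48abc + 24ab^2 + 48ac − 48ab + 12bc^2 − 24b^2c + 12b^3    [combine like terms]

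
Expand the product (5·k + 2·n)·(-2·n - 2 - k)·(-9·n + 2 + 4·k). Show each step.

(5·k + 2·n)·(-2·n - 2 - k)·(-9·n + 2 + 4·k)
= (-10·k·n - 10·k - 5·k^2 - 4·n^2 - 4·n - 2·k·n)·(-9·n + 2 + 4·k)    [distributive law]
= (-12·k·n - 10·k - 5·k^2 - 4·n^2 - 4·n)·(-9·n + 2 + 4·k)    [combine like terms]
= 108·k·n^2 - 24·k·n - 48·k^2·n + 90·k·n - 20·k - 40·k^2 + 45·k^2·n - 10·k^2 - 20·k^3 + 36·n^3 - 8·n^2 - 16·k·n^2 + 36·n^2 - 8·n - 16·k·n    [distributive law]
= 92·k·n^2 + 50·k·n - 3·k^2·n - 20·k - 50·k^2 - 20·k^3 + 36·n^3 + 28·n^2 - 8·n    [combine like terms]

92·k·n^2 + 50·k·n - 3·k^2·n - 20·k - 50·k^2 - 20·k^3 + 36·n^3 + 28·n^2 - 8·n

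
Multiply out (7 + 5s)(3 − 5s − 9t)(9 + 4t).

189 − 483t − 180s − 485st − 252t^2 − 225s^2 − 100s^2t − 180st^2

(7 + 5s)(3 − 5s − 9t)(9 + 4t)
= (21 − 35s − 63t + 15s − 25s^2 − 45st)(9 + 4t)    [distributive law]
= (21 − 20s − 63t − 25s^2 − 45st)(9 + 4t)    [combine like terms]
= 189 + 84t − 180s − 80st − 567t − 252t^2 − 225s^2 − 100s^2t − 405st − 180st^2    [distributive law]
= 189 − 483t − 180s − 485st − 252t^2 − 225s^2 − 100s^2t − 180st^2    [combine like terms]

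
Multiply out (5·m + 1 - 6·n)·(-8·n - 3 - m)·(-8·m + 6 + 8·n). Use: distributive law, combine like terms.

(5·m + 1 - 6·n)·(-8·n - 3 - m)·(-8·m + 6 + 8·n)
= (-40·m·n - 15·m - 5·m^2 - 8·n - 3 - m + 48·n^2 + 18·n + 6·m·n)·(-8·m + 6 + 8·n)    [distributive law]
= (-34·m·n - 16·m - 5·m^2 + 10·n - 3 + 48·n^2)·(-8·m + 6 + 8·n)    [combine like terms]
= 272·m^2·n - 204·m·n - 272·m·n^2 + 128·m^2 - 96·m - 128·m·n + 40·m^3 - 30·m^2 - 40·m^2·n - 80·m·n + 60·n + 80·n^2 + 24·m - 18 - 24·n - 384·m·n^2 + 288·n^2 + 384·n^3    [distributive law]
= 232·m^2·n - 412·m·n - 656·m·n^2 + 98·m^2 - 72·m + 40·m^3 + 36·n + 368·n^2 - 18 + 384·n^3    [combine like terms]

232·m^2·n - 412·m·n - 656·m·n^2 + 98·m^2 - 72·m + 40·m^3 + 36·n + 368·n^2 - 18 + 384·n^3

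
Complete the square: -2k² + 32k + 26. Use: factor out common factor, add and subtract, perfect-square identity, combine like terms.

-2k² + 32k + 26
= -2(k² - 16k) + 26    [factor out -2 from the k-terms]
= -2(k² - 16k + 64 - 64) + 26    [add and subtract 64 inside the bracket]
= -2(k - 8)² + 128 + 26    [perfect-square identity]
= -2(k - 8)² + 154    [combine constants]

-2(k - 8)² + 154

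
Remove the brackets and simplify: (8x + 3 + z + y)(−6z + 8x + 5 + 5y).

(8x + 3 + z + y)(−6z + 8x + 5 + 5y)
= −48xz + 64x^2 + 40x + 40xy − 18z + 24x + 15 + 15y − 6z^2 + 8xz + 5z + 5yz − 6yz + 8xy + 5y + 5y^2    [distributive law]
= −40xz + 64x^2 + 64x + 48xy − 13z + 15 + 20y − 6z^2 − yz + 5y^2    [combine like terms]

−40xz + 64x^2 + 64x + 48xy − 13z + 15 + 20y − 6z^2 − yz + 5y^2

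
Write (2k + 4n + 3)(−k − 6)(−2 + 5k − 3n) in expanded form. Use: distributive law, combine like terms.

−71k^2 − 10k^3 − 14k^2n − 60k − 67kn + 12kn^2 + 102n + 72n^2 + 36

(2k + 4n + 3)(−k − 6)(−2 + 5k − 3n)
= (−2k^2 − 12k − 4kn − 24n − 3k − 18)(−2 + 5k − 3n)    [distributive law]
= (−2k^2 − 15k − 4kn − 24n − 18)(−2 + 5k − 3n)    [combine like terms]
= 4k^2 − 10k^3 + 6k^2n + 30k − 75k^2 + 45kn + 8kn − 20k^2n + 12kn^2 + 48n − 120kn + 72n^2 + 36 − 90k + 54n    [distributive law]
= −71k^2 − 10k^3 − 14k^2n − 60k − 67kn + 12kn^2 + 102n + 72n^2 + 36    [combine like terms]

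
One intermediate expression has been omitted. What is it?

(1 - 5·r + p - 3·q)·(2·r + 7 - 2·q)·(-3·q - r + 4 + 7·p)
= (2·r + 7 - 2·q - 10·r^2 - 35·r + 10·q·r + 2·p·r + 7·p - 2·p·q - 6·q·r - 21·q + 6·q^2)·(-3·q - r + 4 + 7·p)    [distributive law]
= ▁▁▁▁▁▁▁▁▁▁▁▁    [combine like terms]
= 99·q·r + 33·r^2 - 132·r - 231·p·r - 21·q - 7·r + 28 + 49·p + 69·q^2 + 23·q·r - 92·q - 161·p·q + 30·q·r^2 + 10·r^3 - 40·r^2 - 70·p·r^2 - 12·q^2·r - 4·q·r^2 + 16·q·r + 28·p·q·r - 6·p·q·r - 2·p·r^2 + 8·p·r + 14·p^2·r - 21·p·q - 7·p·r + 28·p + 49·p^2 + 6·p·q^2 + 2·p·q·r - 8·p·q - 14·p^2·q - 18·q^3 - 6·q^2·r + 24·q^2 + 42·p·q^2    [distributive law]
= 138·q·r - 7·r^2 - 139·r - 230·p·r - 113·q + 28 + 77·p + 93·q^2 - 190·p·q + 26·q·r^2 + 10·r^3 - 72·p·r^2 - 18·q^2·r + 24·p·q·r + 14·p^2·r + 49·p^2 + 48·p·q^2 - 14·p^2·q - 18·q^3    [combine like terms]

Applying combine like terms to the line above:

(-33·r + 7 - 23·q - 10·r^2 + 4·q·r + 2·p·r + 7·p - 2·p·q + 6·q^2)·(-3·q - r + 4 + 7·p)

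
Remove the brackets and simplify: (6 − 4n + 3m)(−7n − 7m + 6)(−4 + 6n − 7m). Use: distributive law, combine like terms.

480n − 508n^2 + 290mn − 156m + 252m^2 − 144 + 168n^3 − 154mn^2 − 175m^2n + 147m^3

(6 − 4n + 3m)(−7n − 7m + 6)(−4 + 6n − 7m)
= (−42n − 42m + 36 + 28n^2 + 28mn − 24n − 21mn − 21m^2 + 18m)(−4 + 6n − 7m)    [distributive law]
= (−66n − 24m + 36 + 28n^2 + 7mn − 21m^2)(−4 + 6n − 7m)    [combine like terms]
= 264n − 396n^2 + 462mn + 96m − 144mn + 168m^2 − 144 + 216n − 252m − 112n^2 + 168n^3 − 196mn^2 − 28mn + 42mn^2 − 49m^2n + 84m^2 − 126m^2n + 147m^3    [distributive law]
= 480n − 508n^2 + 290mn − 156m + 252m^2 − 144 + 168n^3 − 154mn^2 − 175m^2n + 147m^3    [combine like terms]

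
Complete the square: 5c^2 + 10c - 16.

5(c + 1)^2 - 21

5c^2 + 10c - 16
= 5(c^2 + 2c) - 16    [factor out 5 from the c-terms]
= 5(c^2 + 2c + 1 - 1) - 16    [add and subtract 1 inside the bracket]
= 5(c + 1)^2 - 5 - 16    [perfect-square identity]
= 5(c + 1)^2 - 21    [combine constants]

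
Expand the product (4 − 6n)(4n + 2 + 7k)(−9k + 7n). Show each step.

160kn + 28n² − 72k + 56n − 252k² − 78kn² − 168n³ + 378k²n

(4 − 6n)(4n + 2 + 7k)(−9k + 7n)
= (16n + 8 + 28k − 24n² − 12n − 42kn)(−9k + 7n)    [distributive law]
= (4n + 8 + 28k − 24n² − 42kn)(−9k + 7n)    [combine like terms]
= −36kn + 28n² − 72k + 56n − 252k² + 196kn + 216kn² − 168n³ + 378k²n − 294kn²    [distributive law]
= 160kn + 28n² − 72k + 56n − 252k² − 78kn² − 168n³ + 378k²n    [combine like terms]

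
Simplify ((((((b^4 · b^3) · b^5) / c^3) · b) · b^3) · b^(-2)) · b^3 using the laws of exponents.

((((((b^4 · b^3) · b^5) / c^3) · b) · b^3) · b^(-2)) · b^3
= (((((b^7 · b^5) / c^3) · b) · b^3) · b^(-2)) · b^3    [product of powers]
= ((((b^12 / c^3) · b) · b^3) · b^(-2)) · b^3    [product of powers]
= b^17·c^(-3)    [quotient of powers; product of powers]

b^17·c^(-3)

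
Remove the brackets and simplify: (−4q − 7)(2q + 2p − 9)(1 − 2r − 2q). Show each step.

−52q^2 + 16q^2r + 16q^3 + 20pq + 16pqr + 16pq^2 − 104q − 44qr − 14p + 28pr + 63 − 126r

(−4q − 7)(2q + 2p − 9)(1 − 2r − 2q)
= (−8q^2 − 8pq + 36q − 14q − 14p + 63)(1 − 2r − 2q)    [distributive law]
= (−8q^2 − 8pq + 22q − 14p + 63)(1 − 2r − 2q)    [combine like terms]
= −8q^2 + 16q^2r + 16q^3 − 8pq + 16pqr + 16pq^2 + 22q − 44qr − 44q^2 − 14p + 28pr + 28pq + 63 − 126r − 126q    [distributive law]
= −52q^2 + 16q^2r + 16q^3 + 20pq + 16pqr + 16pq^2 − 104q − 44qr − 14p + 28pr + 63 − 126r    [combine like terms]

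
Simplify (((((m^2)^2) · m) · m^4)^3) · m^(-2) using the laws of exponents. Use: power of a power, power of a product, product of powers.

m^25

(((((m^2)^2) · m) · m^4)^3) · m^(-2)
= (((((m^2)^2) · m)^3) · ((m^4)^3)) · m^(-2)    [power of a product]
= (((((m^2)^2)^3) · (m^3)) · ((m^4)^3)) · m^(-2)    [power of a product]
= ((((m^2)^6) · (m^3)) · ((m^4)^3)) · m^(-2)    [power of a power]
= (((m^12) · (m^3)) · ((m^4)^3)) · m^(-2)    [power of a power]
= (m^15 · ((m^4)^3)) · m^(-2)    [product of powers]
= (m^15 · m^12) · m^(-2)    [power of a power]
= m^27 · m^(-2)    [product of powers]
= m^25    [product of powers]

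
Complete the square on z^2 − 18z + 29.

(z − 9)^2 − 52

z^2 − 18z + 29
= z^2 − 18z + 81 − 81 + 29    [add and subtract 81]
= (z − 9)^2 − 81 + 29    [perfect-square identity]
= (z − 9)^2 − 52    [combine constants]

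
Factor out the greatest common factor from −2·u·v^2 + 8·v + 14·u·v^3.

−2·u·v^2 + 8·v + 14·u·v^3
= 2(−u·v^2 + 4·v + 7·u·v^3)    [factor out 2]
= 2·v(−u·v + 4 + 7·u·v^2)    [factor out v]

2·v(−u·v + 4 + 7·u·v^2)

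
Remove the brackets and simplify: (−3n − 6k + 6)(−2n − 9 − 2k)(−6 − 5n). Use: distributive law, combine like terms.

(−3n − 6k + 6)(−2n − 9 − 2k)(−6 − 5n)
= (6n^2 + 27n + 6kn + 12kn + 54k + 12k^2 − 12n − 54 − 12k)(−6 − 5n)    [distributive law]
= (6n^2 + 15n + 18kn + 42k + 12k^2 − 54)(−6 − 5n)    [combine like terms]
= −36n^2 − 30n^3 − 90n − 75n^2 − 108kn − 90kn^2 − 252k − 210kn − 72k^2 − 60k^2n + 324 + 270n    [distributive law]
= −111n^2 − 30n^3 + 180n − 318kn − 90kn^2 − 252k − 72k^2 − 60k^2n + 324    [combine like terms]

−111n^2 − 30n^3 + 180n − 318kn − 90kn^2 − 252k − 72k^2 − 60k^2n + 324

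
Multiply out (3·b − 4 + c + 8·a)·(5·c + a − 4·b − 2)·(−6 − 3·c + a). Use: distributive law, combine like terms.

(3·b − 4 + c + 8·a)·(5·c + a − 4·b − 2)·(−6 − 3·c + a)
= (15·b·c + 3·a·b − 12·b² − 6·b − 20·c − 4·a + 16·b + 8 + 5·c² + a·c − 4·b·c − 2·c + 40·a·c + 8·a² − 32·a·b − 16·a)·(−6 − 3·c + a)    [distributive law]
= (11·b·c − 29·a·b − 12·b² + 10·b − 22·c − 20·a + 8 + 5·c² + 41·a·c + 8·a²)·(−6 − 3·c + a)    [combine like terms]
= −66·b·c − 33·b·c² + 11·a·b·c + 174·a·b + 87·a·b·c − 29·a²·b + 72·b² + 36·b²·c − 12·a·b² − 60·b − 30·b·c + 10·a·b + 132·c + 66·c² − 22·a·c + 120·a + 60·a·c − 20·a² − 48 − 24·c + 8·a − 30·c² − 15·c³ + 5·a·c² − 246·a·c − 123·a·c² + 41·a²·c − 48·a² − 24·a²·c + 8·a³    [distributive law]
= −96·b·c − 33·b·c² + 98·a·b·c + 184·a·b − 29·a²·b + 72·b² + 36·b²·c − 12·a·b² − 60·b + 108·c + 36·c² − 208·a·c + 128·a − 68·a² − 48 − 15·c³ − 118·a·c² + 17·a²·c + 8·a³    [combine like terms]

−96·b·c − 33·b·c² + 98·a·b·c + 184·a·b − 29·a²·b + 72·b² + 36·b²·c − 12·a·b² − 60·b + 108·c + 36·c² − 208·a·c + 128·a − 68·a² − 48 − 15·c³ − 118·a·c² + 17·a²·c + 8·a³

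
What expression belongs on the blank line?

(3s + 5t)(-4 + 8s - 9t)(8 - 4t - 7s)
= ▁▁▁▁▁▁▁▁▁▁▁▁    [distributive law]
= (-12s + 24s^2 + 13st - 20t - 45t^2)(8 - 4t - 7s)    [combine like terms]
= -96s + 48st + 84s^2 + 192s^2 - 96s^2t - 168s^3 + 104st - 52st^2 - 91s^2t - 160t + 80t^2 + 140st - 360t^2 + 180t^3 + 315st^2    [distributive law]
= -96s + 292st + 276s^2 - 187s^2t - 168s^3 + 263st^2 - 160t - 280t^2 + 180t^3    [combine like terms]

By distributive law:

(-12s + 24s^2 - 27st - 20t + 40st - 45t^2)(8 - 4t - 7s)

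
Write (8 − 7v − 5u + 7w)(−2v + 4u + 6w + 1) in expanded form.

−23v + 27u + 55w + 8 + 14v² − 18uv − 56vw − 20u² − 2uw + 42w²

(8 − 7v − 5u + 7w)(−2v + 4u + 6w + 1)
= −16v + 32u + 48w + 8 + 14v² − 28uv − 42vw − 7v + 10uv − 20u² − 30uw − 5u − 14vw + 28uw + 42w² + 7w    [distributive law]
= −23v + 27u + 55w + 8 + 14v² − 18uv − 56vw − 20u² − 2uw + 42w²    [combine like terms]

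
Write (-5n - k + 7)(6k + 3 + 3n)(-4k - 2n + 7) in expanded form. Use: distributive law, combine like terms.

(-5n - k + 7)(6k + 3 + 3n)(-4k - 2n + 7)
= (-30kn - 15n - 15n^2 - 6k^2 - 3k - 3kn + 42k + 21 + 21n)(-4k - 2n + 7)    [distributive law]
= (-33kn + 6n - 15n^2 - 6k^2 + 39k + 21)(-4k - 2n + 7)    [combine like terms]
= 132k^2n + 66kn^2 - 231kn - 24kn - 12n^2 + 42n + 60kn^2 + 30n^3 - 105n^2 + 24k^3 + 12k^2n - 42k^2 - 156k^2 - 78kn + 273k - 84k - 42n + 147    [distributive law]
= 144k^2n + 126kn^2 - 333kn - 117n^2 + 30n^3 + 24k^3 - 198k^2 + 189k + 147    [combine like terms]

144k^2n + 126kn^2 - 333kn - 117n^2 + 30n^3 + 24k^3 - 198k^2 + 189k + 147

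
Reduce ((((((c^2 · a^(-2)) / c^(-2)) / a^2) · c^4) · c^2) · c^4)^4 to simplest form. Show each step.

a^(-16)c^56

((((((c^2 · a^(-2)) / c^(-2)) / a^2) · c^4) · c^2) · c^4)^4
= ((((((c^2 · a^(-2)) / c^(-2)) / a^2) · c^4) · c^2)^4) · ((c^4)^4)    [power of a product]
= ((((((c^2 · a^(-2)) / c^(-2)) / a^2) · c^4)^4) · ((c^2)^4)) · ((c^4)^4)    [power of a product]
= ((((((c^2 · a^(-2)) / c^(-2)) / a^2)^4) · ((c^4)^4)) · ((c^2)^4)) · ((c^4)^4)    [power of a product]
= ((((((c^2 · a^(-2)) / c^(-2))^4) / ((a^2)^4)) · ((c^4)^4)) · ((c^2)^4)) · ((c^4)^4)    [power of a quotient]
= ((((((c^2 · a^(-2))^4) / ((c^(-2))^4)) / ((a^2)^4)) · ((c^4)^4)) · ((c^2)^4)) · ((c^4)^4)    [power of a quotient]
= (((((((c^2)^4) · ((a^(-2))^4)) / ((c^(-2))^4)) / ((a^2)^4)) · ((c^4)^4)) · ((c^2)^4)) · ((c^4)^4)    [power of a product]
= (((((c^8 · ((a^(-2))^4)) / ((c^(-2))^4)) / ((a^2)^4)) · ((c^4)^4)) · ((c^2)^4)) · ((c^4)^4)    [power of a power]
= (((((c^8 · a^(-8)) / ((c^(-2))^4)) / ((a^2)^4)) · ((c^4)^4)) · ((c^2)^4)) · ((c^4)^4)    [power of a power]
= (((((c^8 · a^(-8)) / c^(-8)) / ((a^2)^4)) · ((c^4)^4)) · ((c^2)^4)) · ((c^4)^4)    [power of a power]
= (((((c^8 · a^(-8)) / c^(-8)) / a^8) · ((c^4)^4)) · ((c^2)^4)) · ((c^4)^4)    [power of a power]
= (((((c^8 · a^(-8)) / c^(-8)) / a^8) · c^16) · ((c^2)^4)) · ((c^4)^4)    [power of a power]
= (((((c^8 · a^(-8)) / c^(-8)) / a^8) · c^16) · c^8) · ((c^4)^4)    [power of a power]
= (((((c^8 · a^(-8)) / c^(-8)) / a^8) · c^16) · c^8) · c^16    [power of a power]
= a^(-16)c^56    [quotient of powers; product of powers]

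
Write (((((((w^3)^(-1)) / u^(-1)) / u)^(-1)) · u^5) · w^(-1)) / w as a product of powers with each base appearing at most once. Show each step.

u^5w

(((((((w^3)^(-1)) / u^(-1)) / u)^(-1)) · u^5) · w^(-1)) / w
= (((((((w^3)^(-1)) / u^(-1))^(-1)) / (u^(-1))) · u^5) · w^(-1)) / w    [power of a quotient]
= (((((((w^3)^(-1))^(-1)) / ((u^(-1))^(-1))) / (u^(-1))) · u^5) · w^(-1)) / w    [power of a quotient]
= ((((((w^3)^1) / ((u^(-1))^(-1))) / (u^(-1))) · u^5) · w^(-1)) / w    [power of a power]
= ((((w^3 / ((u^(-1))^(-1))) / (u^(-1))) · u^5) · w^(-1)) / w    [power of a power]
= ((((w^3 / u) / (u^(-1))) · u^5) · w^(-1)) / w    [power of a power]
= u^5w    [quotient of powers; product of powers]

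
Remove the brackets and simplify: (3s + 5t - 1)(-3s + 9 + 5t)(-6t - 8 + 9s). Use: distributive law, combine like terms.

(3s + 5t - 1)(-3s + 9 + 5t)(-6t - 8 + 9s)
= (-9s^2 + 27s + 15st - 15st + 45t + 25t^2 + 3s - 9 - 5t)(-6t - 8 + 9s)    [distributive law]
= (-9s^2 + 30s + 40t + 25t^2 - 9)(-6t - 8 + 9s)    [combine like terms]
= 54s^2t + 72s^2 - 81s^3 - 180st - 240s + 270s^2 - 240t^2 - 320t + 360st - 150t^3 - 200t^2 + 225st^2 + 54t + 72 - 81s    [distributive law]
= 54s^2t + 342s^2 - 81s^3 + 180st - 321s - 440t^2 - 266t - 150t^3 + 225st^2 + 72    [combine like terms]

54s^2t + 342s^2 - 81s^3 + 180st - 321s - 440t^2 - 266t - 150t^3 + 225st^2 + 72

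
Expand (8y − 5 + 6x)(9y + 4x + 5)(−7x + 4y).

(8y − 5 + 6x)(9y + 4x + 5)(−7x + 4y)
= (72y^2 + 32xy + 40y − 45y − 20x − 25 + 54xy + 24x^2 + 30x)(−7x + 4y)    [distributive law]
= (72y^2 + 86xy − 5y + 10x − 25 + 24x^2)(−7x + 4y)    [combine like terms]
= −504xy^2 + 288y^3 − 602x^2y + 344xy^2 + 35xy − 20y^2 − 70x^2 + 40xy + 175x − 100y − 168x^3 + 96x^2y    [distributive law]
= −160xy^2 + 288y^3 − 506x^2y + 75xy − 20y^2 − 70x^2 + 175x − 100y − 168x^3    [combine like terms]

−160xy^2 + 288y^3 − 506x^2y + 75xy − 20y^2 − 70x^2 + 175x − 100y − 168x^3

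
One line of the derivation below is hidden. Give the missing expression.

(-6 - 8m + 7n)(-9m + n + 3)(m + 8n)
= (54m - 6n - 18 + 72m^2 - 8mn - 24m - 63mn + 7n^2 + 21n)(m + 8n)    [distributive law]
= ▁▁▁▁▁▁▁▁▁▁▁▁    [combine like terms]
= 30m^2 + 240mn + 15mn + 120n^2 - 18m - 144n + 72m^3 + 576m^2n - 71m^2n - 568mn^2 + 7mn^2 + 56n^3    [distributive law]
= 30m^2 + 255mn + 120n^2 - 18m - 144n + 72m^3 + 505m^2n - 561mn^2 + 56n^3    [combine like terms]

Applying combine like terms to the line above:

(30m + 15n - 18 + 72m^2 - 71mn + 7n^2)(m + 8n)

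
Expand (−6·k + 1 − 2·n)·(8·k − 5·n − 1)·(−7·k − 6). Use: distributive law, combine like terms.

(−6·k + 1 − 2·n)·(8·k − 5·n − 1)·(−7·k − 6)
= (−48·k^2 + 30·k·n + 6·k + 8·k − 5·n − 1 − 16·k·n + 10·n^2 + 2·n)·(−7·k − 6)    [distributive law]
= (−48·k^2 + 14·k·n + 14·k − 3·n − 1 + 10·n^2)·(−7·k − 6)    [combine like terms]
= 336·k^3 + 288·k^2 − 98·k^2·n − 84·k·n − 98·k^2 − 84·k + 21·k·n + 18·n + 7·k + 6 − 70·k·n^2 − 60·n^2    [distributive law]
= 336·k^3 + 190·k^2 − 98·k^2·n − 63·k·n − 77·k + 18·n + 6 − 70·k·n^2 − 60·n^2    [combine like terms]

336·k^3 + 190·k^2 − 98·k^2·n − 63·k·n − 77·k + 18·n + 6 − 70·k·n^2 − 60·n^2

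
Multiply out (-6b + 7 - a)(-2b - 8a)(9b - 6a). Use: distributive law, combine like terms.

(-6b + 7 - a)(-2b - 8a)(9b - 6a)
= (12b² + 48ab - 14b - 56a + 2ab + 8a²)(9b - 6a)    [distributive law]
= (12b² + 50ab - 14b - 56a + 8a²)(9b - 6a)    [combine like terms]
= 108b³ - 72ab² + 450ab² - 300a²b - 126b² + 84ab - 504ab + 336a² + 72a²b - 48a³    [distributive law]
= 108b³ + 378ab² - 228a²b - 126b² - 420ab + 336a² - 48a³    [combine like terms]

108b³ + 378ab² - 228a²b - 126b² - 420ab + 336a² - 48a³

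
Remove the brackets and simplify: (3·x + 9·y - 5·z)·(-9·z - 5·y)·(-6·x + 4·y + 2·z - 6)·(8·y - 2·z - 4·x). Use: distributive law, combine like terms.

(3·x + 9·y - 5·z)·(-9·z - 5·y)·(-6·x + 4·y + 2·z - 6)·(8·y - 2·z - 4·x)
= (-27·x·z - 15·x·y - 81·y·z - 45·y^2 + 45·z^2 + 25·y·z)·(-6·x + 4·y + 2·z - 6)·(8·y - 2·z - 4·x)    [distributive law]
= (-27·x·z - 15·x·y - 56·y·z - 45·y^2 + 45·z^2)·(-6·x + 4·y + 2·z - 6)·(8·y - 2·z - 4·x)    [combine like terms]
= (162·x^2·z - 108·x·y·z - 54·x·z^2 + 162·x·z + 90·x^2·y - 60·x·y^2 - 30·x·y·z + 90·x·y + 336·x·y·z - 224·y^2·z - 112·y·z^2 + 336·y·z + 270·x·y^2 - 180·y^3 - 90·y^2·z + 270·y^2 - 270·x·z^2 + 180·y·z^2 + 90·z^3 - 270·z^2)·(8·y - 2·z - 4·x)    [distributive law]
= (162·x^2·z + 198·x·y·z - 324·x·z^2 + 162·x·z + 90·x^2·y + 210·x·y^2 + 90·x·y - 314·y^2·z + 68·y·z^2 + 336·y·z - 180·y^3 + 270·y^2 + 90·z^3 - 270·z^2)·(8·y - 2·z - 4·x)    [combine like terms]
= 1296·x^2·y·z - 324·x^2·z^2 - 648·x^3·z + 1584·x·y^2·z - 396·x·y·z^2 - 792·x^2·y·z - 2592·x·y·z^2 + 648·x·z^3 + 1296·x^2·z^2 + 1296·x·y·z - 324·x·z^2 - 648·x^2·z + 720·x^2·y^2 - 180·x^2·y·z - 360·x^3·y + 1680·x·y^3 - 420·x·y^2·z - 840·x^2·y^2 + 720·x·y^2 - 180·x·y·z - 360·x^2·y - 2512·y^3·z + 628·y^2·z^2 + 1256·x·y^2·z + 544·y^2·z^2 - 136·y·z^3 - 272·x·y·z^2 + 2688·y^2·z - 672·y·z^2 - 1344·x·y·z - 1440·y^4 + 360·y^3·z + 720·x·y^3 + 2160·y^3 - 540·y^2·z - 1080·x·y^2 + 720·y·z^3 - 180·z^4 - 360·x·z^3 - 2160·y·z^2 + 540·z^3 + 1080·x·z^2    [distributive law]
= 324·x^2·y·z + 972·x^2·z^2 - 648·x^3·z + 2420·x·y^2·z - 3260·x·y·z^2 + 288·x·z^3 - 228·x·y·z + 756·x·z^2 - 648·x^2·z - 120·x^2·y^2 - 360·x^3·y + 2400·x·y^3 - 360·x·y^2 - 360·x^2·y - 2152·y^3·z + 1172·y^2·z^2 + 584·y·z^3 + 2148·y^2·z - 2832·y·z^2 - 1440·y^4 + 2160·y^3 - 180·z^4 + 540·z^3    [combine like terms]

324·x^2·y·z + 972·x^2·z^2 - 648·x^3·z + 2420·x·y^2·z - 3260·x·y·z^2 + 288·x·z^3 - 228·x·y·z + 756·x·z^2 - 648·x^2·z - 120·x^2·y^2 - 360·x^3·y + 2400·x·y^3 - 360·x·y^2 - 360·x^2·y - 2152·y^3·z + 1172·y^2·z^2 + 584·y·z^3 + 2148·y^2·z - 2832·y·z^2 - 1440·y^4 + 2160·y^3 - 180·z^4 + 540·z^3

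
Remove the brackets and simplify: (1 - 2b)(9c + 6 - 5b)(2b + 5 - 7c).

47bc + 3c - 63c^2 - 73b + 30 + 16b^2 - 106b^2c + 126bc^2 + 20b^3

(1 - 2b)(9c + 6 - 5b)(2b + 5 - 7c)
= (9c + 6 - 5b - 18bc - 12b + 10b^2)(2b + 5 - 7c)    [distributive law]
= (9c + 6 - 17b - 18bc + 10b^2)(2b + 5 - 7c)    [combine like terms]
= 18bc + 45c - 63c^2 + 12b + 30 - 42c - 34b^2 - 85b + 119bc - 36b^2c - 90bc + 126bc^2 + 20b^3 + 50b^2 - 70b^2c    [distributive law]
= 47bc + 3c - 63c^2 - 73b + 30 + 16b^2 - 106b^2c + 126bc^2 + 20b^3    [combine like terms]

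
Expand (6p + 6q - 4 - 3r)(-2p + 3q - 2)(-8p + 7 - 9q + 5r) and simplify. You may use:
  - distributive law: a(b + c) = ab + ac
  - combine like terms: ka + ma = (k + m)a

(6p + 6q - 4 - 3r)(-2p + 3q - 2)(-8p + 7 - 9q + 5r)
= (-12p^2 + 18pq - 12p - 12pq + 18q^2 - 12q + 8p - 12q + 8 + 6pr - 9qr + 6r)(-8p + 7 - 9q + 5r)    [distributive law]
= (-12p^2 + 6pq - 4p + 18q^2 - 24q + 8 + 6pr - 9qr + 6r)(-8p + 7 - 9q + 5r)    [combine like terms]
= 96p^3 - 84p^2 + 108p^2q - 60p^2r - 48p^2q + 42pq - 54pq^2 + 30pqr + 32p^2 - 28p + 36pq - 20pr - 144pq^2 + 126q^2 - 162q^3 + 90q^2r + 192pq - 168q + 216q^2 - 120qr - 64p + 56 - 72q + 40r - 48p^2r + 42pr - 54pqr + 30pr^2 + 72pqr - 63qr + 81q^2r - 45qr^2 - 48pr + 42r - 54qr + 30r^2    [distributive law]
= 96p^3 - 52p^2 + 60p^2q - 108p^2r + 270pq - 198pq^2 + 48pqr - 92p - 26pr + 342q^2 - 162q^3 + 171q^2r - 240q - 237qr + 56 + 82r + 30pr^2 - 45qr^2 + 30r^2    [combine like terms]

96p^3 - 52p^2 + 60p^2q - 108p^2r + 270pq - 198pq^2 + 48pqr - 92p - 26pr + 342q^2 - 162q^3 + 171q^2r - 240q - 237qr + 56 + 82r + 30pr^2 - 45qr^2 + 30r^2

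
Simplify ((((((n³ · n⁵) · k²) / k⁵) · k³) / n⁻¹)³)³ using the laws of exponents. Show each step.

((((((n³ · n⁵) · k²) / k⁵) · k³) / n⁻¹)³)³
= (((((n³ · n⁵) · k²) / k⁵) · k³) / n⁻¹)⁹    [power of a power]
= (((((n³ · n⁵) · k²) / k⁵) · k³)⁹) / ((n⁻¹)⁹)    [power of a quotient]
= (((((n³ · n⁵) · k²) / k⁵)⁹) · ((k³)⁹)) / ((n⁻¹)⁹)    [power of a product]
= (((((n³ · n⁵) · k²)⁹) / ((k⁵)⁹)) · ((k³)⁹)) / ((n⁻¹)⁹)    [power of a quotient]
= (((((n³ · n⁵)⁹) · ((k²)⁹)) / ((k⁵)⁹)) · ((k³)⁹)) / ((n⁻¹)⁹)    [power of a product]
= ((((((n³)⁹) · ((n⁵)⁹)) · ((k²)⁹)) / ((k⁵)⁹)) · ((k³)⁹)) / ((n⁻¹)⁹)    [power of a product]
= ((((n²⁷ · ((n⁵)⁹)) · ((k²)⁹)) / ((k⁵)⁹)) · ((k³)⁹)) / ((n⁻¹)⁹)    [power of a power]
= ((((n²⁷ · n⁴⁵) · ((k²)⁹)) / ((k⁵)⁹)) · ((k³)⁹)) / ((n⁻¹)⁹)    [power of a power]
= (((n⁷² · ((k²)⁹)) / ((k⁵)⁹)) · ((k³)⁹)) / ((n⁻¹)⁹)    [product of powers]
= (((n⁷² · k¹⁸) / ((k⁵)⁹)) · ((k³)⁹)) / ((n⁻¹)⁹)    [power of a power]
= (((n⁷² · k¹⁸) / k⁴⁵) · ((k³)⁹)) / ((n⁻¹)⁹)    [power of a power]
= (((n⁷² · k¹⁸) / k⁴⁵) · k²⁷) / ((n⁻¹)⁹)    [power of a power]
= (((n⁷² · k¹⁸) / k⁴⁵) · k²⁷) / n⁻⁹    [power of a power]
= n⁸¹    [quotient of powers; product of powers]

n⁸¹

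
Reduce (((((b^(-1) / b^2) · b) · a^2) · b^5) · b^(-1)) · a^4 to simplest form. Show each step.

(((((b^(-1) / b^2) · b) · a^2) · b^5) · b^(-1)) · a^4
= ((((b^(-3) · b) · a^2) · b^5) · b^(-1)) · a^4    [quotient of powers]
= (((b^(-2) · a^2) · b^5) · b^(-1)) · a^4    [product of powers]
= a^6·b^2    [product of powers]

a^6·b^2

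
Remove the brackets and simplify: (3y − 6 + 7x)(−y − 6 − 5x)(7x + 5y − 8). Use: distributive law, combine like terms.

−131xy^2 − 15y^3 − 36y^2 + 32xy + 276y − 329x^2y + 348x − 288 + 196x^2 − 245x^3

(3y − 6 + 7x)(−y − 6 − 5x)(7x + 5y − 8)
= (−3y^2 − 18y − 15xy + 6y + 36 + 30x − 7xy − 42x − 35x^2)(7x + 5y − 8)    [distributive law]
= (−3y^2 − 12y − 22xy + 36 − 12x − 35x^2)(7x + 5y − 8)    [combine like terms]
= −21xy^2 − 15y^3 + 24y^2 − 84xy − 60y^2 + 96y − 154x^2y − 110xy^2 + 176xy + 252x + 180y − 288 − 84x^2 − 60xy + 96x − 245x^3 − 175x^2y + 280x^2    [distributive law]
= −131xy^2 − 15y^3 − 36y^2 + 32xy + 276y − 329x^2y + 348x − 288 + 196x^2 − 245x^3    [combine like terms]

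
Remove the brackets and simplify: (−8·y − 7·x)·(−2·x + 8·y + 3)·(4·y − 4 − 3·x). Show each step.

32·x·y^2 + 148·x·y + 176·x^2·y − 256·y^3 + 160·y^2 + 96·y + 7·x^2 − 42·x^3 + 84·x

(−8·y − 7·x)·(−2·x + 8·y + 3)·(4·y − 4 − 3·x)
= (16·x·y − 64·y^2 − 24·y + 14·x^2 − 56·x·y − 21·x)·(4·y − 4 − 3·x)    [distributive law]
= (−40·x·y − 64·y^2 − 24·y + 14·x^2 − 21·x)·(4·y − 4 − 3·x)    [combine like terms]
= −160·x·y^2 + 160·x·y + 120·x^2·y − 256·y^3 + 256·y^2 + 192·x·y^2 − 96·y^2 + 96·y + 72·x·y + 56·x^2·y − 56·x^2 − 42·x^3 − 84·x·y + 84·x + 63·x^2    [distributive law]
= 32·x·y^2 + 148·x·y + 176·x^2·y − 256·y^3 + 160·y^2 + 96·y + 7·x^2 − 42·x^3 + 84·x    [combine like terms]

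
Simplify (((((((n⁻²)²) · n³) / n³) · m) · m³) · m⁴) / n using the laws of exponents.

(((((((n⁻²)²) · n³) / n³) · m) · m³) · m⁴) / n
= (((((n⁻⁴ · n³) / n³) · m) · m³) · m⁴) / n    [power of a power]
= ((((n⁻¹ / n³) · m) · m³) · m⁴) / n    [product of powers]
= (((n⁻⁴ · m) · m³) · m⁴) / n    [quotient of powers]
= m⁸·n⁻⁵    [quotient of powers; product of powers]

m⁸·n⁻⁵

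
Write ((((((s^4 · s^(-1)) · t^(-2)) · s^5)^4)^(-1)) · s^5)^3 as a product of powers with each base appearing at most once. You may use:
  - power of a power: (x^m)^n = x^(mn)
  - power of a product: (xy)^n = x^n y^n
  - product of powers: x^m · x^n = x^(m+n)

s^(-81)·t^24

((((((s^4 · s^(-1)) · t^(-2)) · s^5)^4)^(-1)) · s^5)^3
= ((((((s^4 · s^(-1)) · t^(-2)) · s^5)^4)^(-1))^3) · ((s^5)^3)    [power of a product]
= (((((s^4 · s^(-1)) · t^(-2)) · s^5)^4)^(-3)) · ((s^5)^3)    [power of a power]
= ((((s^4 · s^(-1)) · t^(-2)) · s^5)^(-12)) · ((s^5)^3)    [power of a power]
= ((((s^4 · s^(-1)) · t^(-2))^(-12)) · ((s^5)^(-12))) · ((s^5)^3)    [power of a product]
= ((((s^4 · s^(-1))^(-12)) · ((t^(-2))^(-12))) · ((s^5)^(-12))) · ((s^5)^3)    [power of a product]
= (((((s^4)^(-12)) · ((s^(-1))^(-12))) · ((t^(-2))^(-12))) · ((s^5)^(-12))) · ((s^5)^3)    [power of a product]
= (((s^(-48) · ((s^(-1))^(-12))) · ((t^(-2))^(-12))) · ((s^5)^(-12))) · ((s^5)^3)    [power of a power]
= (((s^(-48) · s^12) · ((t^(-2))^(-12))) · ((s^5)^(-12))) · ((s^5)^3)    [power of a power]
= ((s^(-36) · ((t^(-2))^(-12))) · ((s^5)^(-12))) · ((s^5)^3)    [product of powers]
= ((s^(-36) · t^24) · ((s^5)^(-12))) · ((s^5)^3)    [power of a power]
= ((s^(-36) · t^24) · s^(-60)) · ((s^5)^3)    [power of a power]
= ((s^(-36) · t^24) · s^(-60)) · s^15    [power of a power]
= s^(-81)·t^24    [product of powers]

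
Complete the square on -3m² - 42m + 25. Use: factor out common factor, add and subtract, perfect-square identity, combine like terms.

-3m² - 42m + 25
= -3(m² + 14m) + 25    [factor out -3 from the m-terms]
= -3(m² + 14m + 49 - 49) + 25    [add and subtract 49 inside the bracket]
= -3(m + 7)² + 147 + 25    [perfect-square identity]
= -3(m + 7)² + 172    [combine constants]

-3(m + 7)² + 172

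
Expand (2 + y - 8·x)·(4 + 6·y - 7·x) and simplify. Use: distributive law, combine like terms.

(2 + y - 8·x)·(4 + 6·y - 7·x)
= 8 + 12·y - 14·x + 4·y + 6·y^2 - 7·x·y - 32·x - 48·x·y + 56·x^2    [distributive law]
= 8 + 16·y - 46·x + 6·y^2 - 55·x·y + 56·x^2    [combine like terms]

8 + 16·y - 46·x + 6·y^2 - 55·x·y + 56·x^2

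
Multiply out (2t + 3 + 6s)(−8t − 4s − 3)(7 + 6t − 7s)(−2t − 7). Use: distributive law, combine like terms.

1256t³ + 2572t² + 192t⁴ + 448st³ + 2292st² + 2828st − 496s²t² − 1820s²t + 1974t + 1029s − 294s² + 441 − 336s³t − 1176s³

(2t + 3 + 6s)(−8t − 4s − 3)(7 + 6t − 7s)(−2t − 7)
= (−16t² − 8st − 6t − 24t − 12s − 9 − 48st − 24s² − 18s)(7 + 6t − 7s)(−2t − 7)    [distributive law]
= (−16t² − 56st − 30t − 30s − 9 − 24s²)(7 + 6t − 7s)(−2t − 7)    [combine like terms]
= (−112t² − 96t³ + 112st² − 392st − 336st² + 392s²t − 210t − 180t² + 210st − 210s − 180st + 210s² − 63 − 54t + 63s − 168s² − 144s²t + 168s³)(−2t − 7)    [distributive law]
= (−292t² − 96t³ − 224st² − 362st + 248s²t − 264t − 147s + 42s² − 63 + 168s³)(−2t − 7)    [combine like terms]
= 584t³ + 2044t² + 192t⁴ + 672t³ + 448st³ + 1568st² + 724st² + 2534st − 496s²t² − 1736s²t + 528t² + 1848t + 294st + 1029s − 84s²t − 294s² + 126t + 441 − 336s³t − 1176s³    [distributive law]
= 1256t³ + 2572t² + 192t⁴ + 448st³ + 2292st² + 2828st − 496s²t² − 1820s²t + 1974t + 1029s − 294s² + 441 − 336s³t − 1176s³    [combine like terms]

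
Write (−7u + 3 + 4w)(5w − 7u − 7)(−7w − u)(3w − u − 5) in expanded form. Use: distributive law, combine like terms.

(−7u + 3 + 4w)(5w − 7u − 7)(−7w − u)(3w − u − 5)
= (−35uw + 49u² + 49u + 15w − 21u − 21 + 20w² − 28uw − 28w)(−7w − u)(3w − u − 5)    [distributive law]
= (−63uw + 49u² + 28u − 13w − 21 + 20w²)(−7w − u)(3w − u − 5)    [combine like terms]
= (441uw² + 63u²w − 343u²w − 49u³ − 196uw − 28u² + 91w² + 13uw + 147w + 21u − 140w³ − 20uw²)(3w − u − 5)    [distributive law]
= (421uw² − 280u²w − 49u³ − 183uw − 28u² + 91w² + 147w + 21u − 140w³)(3w − u − 5)    [combine like terms]
= 1263uw³ − 421u²w² − 2105uw² − 840u²w² + 280u³w + 1400u²w − 147u³w + 49u⁴ + 245u³ − 549uw² + 183u²w + 915uw − 84u²w + 28u³ + 140u² + 273w³ − 91uw² − 455w² + 441w² − 147uw − 735w + 63uw − 21u² − 105u − 420w⁴ + 140uw³ + 700w³    [distributive law]
= 1403uw³ − 1261u²w² − 2745uw² + 133u³w + 1499u²w + 49u⁴ + 273u³ + 831uw + 119u² + 973w³ − 14w² − 735w − 105u − 420w⁴    [combine like terms]

1403uw³ − 1261u²w² − 2745uw² + 133u³w + 1499u²w + 49u⁴ + 273u³ + 831uw + 119u² + 973w³ − 14w² − 735w − 105u − 420w⁴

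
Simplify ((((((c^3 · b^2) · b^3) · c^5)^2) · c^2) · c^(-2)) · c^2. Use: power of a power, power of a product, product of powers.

((((((c^3 · b^2) · b^3) · c^5)^2) · c^2) · c^(-2)) · c^2
= ((((((c^3 · b^2) · b^3)^2) · ((c^5)^2)) · c^2) · c^(-2)) · c^2    [power of a product]
= ((((((c^3 · b^2)^2) · ((b^3)^2)) · ((c^5)^2)) · c^2) · c^(-2)) · c^2    [power of a product]
= (((((((c^3)^2) · ((b^2)^2)) · ((b^3)^2)) · ((c^5)^2)) · c^2) · c^(-2)) · c^2    [power of a product]
= (((((c^6 · ((b^2)^2)) · ((b^3)^2)) · ((c^5)^2)) · c^2) · c^(-2)) · c^2    [power of a power]
= (((((c^6 · b^4) · ((b^3)^2)) · ((c^5)^2)) · c^2) · c^(-2)) · c^2    [power of a power]
= (((((c^6 · b^4) · b^6) · ((c^5)^2)) · c^2) · c^(-2)) · c^2    [power of a power]
= (((((c^6 · b^4) · b^6) · c^10) · c^2) · c^(-2)) · c^2    [power of a power]
= b^10c^18    [product of powers]

b^10c^18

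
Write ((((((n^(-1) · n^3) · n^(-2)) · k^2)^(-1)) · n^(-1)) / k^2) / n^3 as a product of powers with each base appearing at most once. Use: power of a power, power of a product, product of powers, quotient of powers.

((((((n^(-1) · n^3) · n^(-2)) · k^2)^(-1)) · n^(-1)) / k^2) / n^3
= ((((((n^(-1) · n^3) · n^(-2))^(-1)) · ((k^2)^(-1))) · n^(-1)) / k^2) / n^3    [power of a product]
= ((((((n^(-1) · n^3)^(-1)) · ((n^(-2))^(-1))) · ((k^2)^(-1))) · n^(-1)) / k^2) / n^3    [power of a product]
= (((((((n^(-1))^(-1)) · ((n^3)^(-1))) · ((n^(-2))^(-1))) · ((k^2)^(-1))) · n^(-1)) / k^2) / n^3    [power of a product]
= (((((n · ((n^3)^(-1))) · ((n^(-2))^(-1))) · ((k^2)^(-1))) · n^(-1)) / k^2) / n^3    [power of a power]
= (((((n · n^(-3)) · ((n^(-2))^(-1))) · ((k^2)^(-1))) · n^(-1)) / k^2) / n^3    [power of a power]
= ((((n^(-2) · ((n^(-2))^(-1))) · ((k^2)^(-1))) · n^(-1)) / k^2) / n^3    [product of powers]
= ((((n^(-2) · n^2) · ((k^2)^(-1))) · n^(-1)) / k^2) / n^3    [power of a power]
= (((n^0 · ((k^2)^(-1))) · n^(-1)) / k^2) / n^3    [product of powers]
= (((n^0 · k^(-2)) · n^(-1)) / k^2) / n^3    [power of a power]
= k^(-4)n^(-4)    [quotient of powers; product of powers]

k^(-4)n^(-4)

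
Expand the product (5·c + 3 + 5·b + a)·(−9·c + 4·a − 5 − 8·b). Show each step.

(5·c + 3 + 5·b + a)·(−9·c + 4·a − 5 − 8·b)
= −45·c^2 + 20·a·c − 25·c − 40·b·c − 27·c + 12·a − 15 − 24·b − 45·b·c + 20·a·b − 25·b − 40·b^2 − 9·a·c + 4·a^2 − 5·a − 8·a·b    [distributive law]
= −45·c^2 + 11·a·c − 52·c − 85·b·c + 7·a − 15 − 49·b + 12·a·b − 40·b^2 + 4·a^2    [combine like terms]

−45·c^2 + 11·a·c − 52·c − 85·b·c + 7·a − 15 − 49·b + 12·a·b − 40·b^2 + 4·a^2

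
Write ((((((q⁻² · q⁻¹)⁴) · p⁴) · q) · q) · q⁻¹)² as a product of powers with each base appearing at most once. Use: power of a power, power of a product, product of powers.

p⁸·q⁻²²

((((((q⁻² · q⁻¹)⁴) · p⁴) · q) · q) · q⁻¹)²
= ((((((q⁻² · q⁻¹)⁴) · p⁴) · q) · q)²) · ((q⁻¹)²)    [power of a product]
= ((((((q⁻² · q⁻¹)⁴) · p⁴) · q)²) · (q²)) · ((q⁻¹)²)    [power of a product]
= ((((((q⁻² · q⁻¹)⁴) · p⁴)²) · (q²)) · (q²)) · ((q⁻¹)²)    [power of a product]
= ((((((q⁻² · q⁻¹)⁴)²) · ((p⁴)²)) · (q²)) · (q²)) · ((q⁻¹)²)    [power of a product]
= (((((q⁻² · q⁻¹)⁸) · ((p⁴)²)) · (q²)) · (q²)) · ((q⁻¹)²)    [power of a power]
= ((((((q⁻²)⁸) · ((q⁻¹)⁸)) · ((p⁴)²)) · (q²)) · (q²)) · ((q⁻¹)²)    [power of a product]
= ((((q⁻¹⁶ · ((q⁻¹)⁸)) · ((p⁴)²)) · (q²)) · (q²)) · ((q⁻¹)²)    [power of a power]
= ((((q⁻¹⁶ · q⁻⁸) · ((p⁴)²)) · (q²)) · (q²)) · ((q⁻¹)²)    [power of a power]
= (((q⁻²⁴ · ((p⁴)²)) · (q²)) · (q²)) · ((q⁻¹)²)    [product of powers]
= (((q⁻²⁴ · p⁸) · (q²)) · (q²)) · ((q⁻¹)²)    [power of a power]
= (((q⁻²⁴ · p⁸) · q²) · q²) · q⁻²    [power of a power]
= p⁸·q⁻²²    [product of powers]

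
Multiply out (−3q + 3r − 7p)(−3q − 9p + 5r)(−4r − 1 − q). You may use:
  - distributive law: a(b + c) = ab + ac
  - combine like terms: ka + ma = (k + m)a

−12q^2r − 9q^2 − 9q^3 − 130pqr − 48pq − 48pq^2 + 81qr^2 + 24qr + 248pr^2 + 62pr − 60r^3 − 15r^2 − 252p^2r − 63p^2 − 63p^2q

(−3q + 3r − 7p)(−3q − 9p + 5r)(−4r − 1 − q)
= (9q^2 + 27pq − 15qr − 9qr − 27pr + 15r^2 + 21pq + 63p^2 − 35pr)(−4r − 1 − q)    [distributive law]
= (9q^2 + 48pq − 24qr − 62pr + 15r^2 + 63p^2)(−4r − 1 − q)    [combine like terms]
= −36q^2r − 9q^2 − 9q^3 − 192pqr − 48pq − 48pq^2 + 96qr^2 + 24qr + 24q^2r + 248pr^2 + 62pr + 62pqr − 60r^3 − 15r^2 − 15qr^2 − 252p^2r − 63p^2 − 63p^2q    [distributive law]
= −12q^2r − 9q^2 − 9q^3 − 130pqr − 48pq − 48pq^2 + 81qr^2 + 24qr + 248pr^2 + 62pr − 60r^3 − 15r^2 − 252p^2r − 63p^2 − 63p^2q    [combine like terms]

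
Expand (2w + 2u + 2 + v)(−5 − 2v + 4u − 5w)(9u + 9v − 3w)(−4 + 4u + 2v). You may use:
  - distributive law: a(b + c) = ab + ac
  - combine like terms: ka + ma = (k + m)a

816uw − 528u^2w − 564uvw + 672vw − 6v^2w − 240w^2 + 576uw^2 + 372vw^2 − 480u^2vw − 498uv^2w − 150v^3w − 420uvw^2 − 126v^2w^2 − 168u^3w − 336u^2w^2 − 120w^3 + 120uw^3 + 60vw^3 − 288u^2 − 360u^3 − 720u^2v − 144uv − 450uv^2 + 288u^4 + 432u^3v + 72u^2v^2 + 360u + 360v + 144v^2 − 120w − 90v^3 − 108uv^3 − 36v^4

(2w + 2u + 2 + v)(−5 − 2v + 4u − 5w)(9u + 9v − 3w)(−4 + 4u + 2v)
= (−10w − 4vw + 8uw − 10w^2 − 10u − 4uv + 8u^2 − 10uw − 10 − 4v + 8u − 10w − 5v − 2v^2 + 4uv − 5vw)(9u + 9v − 3w)(−4 + 4u + 2v)    [distributive law]
= (−20w − 9vw − 2uw − 10w^2 − 2u + 8u^2 − 10 − 9v − 2v^2)(9u + 9v − 3w)(−4 + 4u + 2v)    [combine like terms]
= (−180uw − 180vw + 60w^2 − 81uvw − 81v^2w + 27vw^2 − 18u^2w − 18uvw + 6uw^2 − 90uw^2 − 90vw^2 + 30w^3 − 18u^2 − 18uv + 6uw + 72u^3 + 72u^2v − 24u^2w − 90u − 90v + 30w − 81uv − 81v^2 + 27vw − 18uv^2 − 18v^3 + 6v^2w)(−4 + 4u + 2v)    [distributive law]
= (−174uw − 153vw + 60w^2 − 99uvw − 75v^2w − 63vw^2 − 42u^2w − 84uw^2 + 30w^3 − 18u^2 − 99uv + 72u^3 + 72u^2v − 90u − 90v + 30w − 81v^2 − 18uv^2 − 18v^3)(−4 + 4u + 2v)    [combine like terms]
= 696uw − 696u^2w − 348uvw + 612vw − 612uvw − 306v^2w − 240w^2 + 240uw^2 + 120vw^2 + 396uvw − 396u^2vw − 198uv^2w + 300v^2w − 300uv^2w − 150v^3w + 252vw^2 − 252uvw^2 − 126v^2w^2 + 168u^2w − 168u^3w − 84u^2vw + 336uw^2 − 336u^2w^2 − 168uvw^2 − 120w^3 + 120uw^3 + 60vw^3 + 72u^2 − 72u^3 − 36u^2v + 396uv − 396u^2v − 198uv^2 − 288u^3 + 288u^4 + 144u^3v − 288u^2v + 288u^3v + 144u^2v^2 + 360u − 360u^2 − 180uv + 360v − 360uv − 180v^2 − 120w + 120uw + 60vw + 324v^2 − 324uv^2 − 162v^3 + 72uv^2 − 72u^2v^2 − 36uv^3 + 72v^3 − 72uv^3 − 36v^4    [distributive law]
= 816uw − 528u^2w − 564uvw + 672vw − 6v^2w − 240w^2 + 576uw^2 + 372vw^2 − 480u^2vw − 498uv^2w − 150v^3w − 420uvw^2 − 126v^2w^2 − 168u^3w − 336u^2w^2 − 120w^3 + 120uw^3 + 60vw^3 − 288u^2 − 360u^3 − 720u^2v − 144uv − 450uv^2 + 288u^4 + 432u^3v + 72u^2v^2 + 360u + 360v + 144v^2 − 120w − 90v^3 − 108uv^3 − 36v^4    [combine like terms]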